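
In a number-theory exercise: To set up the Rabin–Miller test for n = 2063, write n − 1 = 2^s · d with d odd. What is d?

1031

Halving: 2062 → 1031; 1031 is odd.
So 2062 = 2^1 · 1031.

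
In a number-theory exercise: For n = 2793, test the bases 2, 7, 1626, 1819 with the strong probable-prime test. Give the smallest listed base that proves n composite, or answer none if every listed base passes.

n − 1 = 2792 = 2^3 · 349, so s = 3 and d = 349.
Base 2: x_0 = 2^349 mod 2793 = 1724. x_0 is neither 1 nor 2792, so continue squaring. x_1 = 1724^2 mod 2793 = 424. x_2 = 424^2 mod 2793 = 1024. Reached i = s−1 = 2 without hitting −1: 2 is a Miller–Rabin witness and 2793 is composite.
Base 7: x_0 = 7^349 mod 2793 = 2401. x_0 is neither 1 nor 2792, so continue squaring. x_1 = 2401^2 mod 2793 = 49. x_2 = 49^2 mod 2793 = 2401. Reached i = s−1 = 2 without hitting −1: 7 is a Miller–Rabin witness and 2793 is composite.
Base 1626: x_0 = 1626^349 mod 2793 = 1227. x_0 is neither 1 nor 2792, so continue squaring. x_1 = 1227^2 mod 2793 = 102. x_2 = 102^2 mod 2793 = 2025. Reached i = s−1 = 2 without hitting −1: 1626 is a Miller–Rabin witness and 2793 is composite.
Base 1819: x_0 = 1819^349 mod 2793 = 1903. x_0 is neither 1 nor 2792, so continue squaring. x_1 = 1903^2 mod 2793 = 1681. x_2 = 1681^2 mod 2793 = 2038. Reached i = s−1 = 2 without hitting −1: 1819 is a Miller–Rabin witness and 2793 is composite.
The smallest witness among the given bases is 2.

2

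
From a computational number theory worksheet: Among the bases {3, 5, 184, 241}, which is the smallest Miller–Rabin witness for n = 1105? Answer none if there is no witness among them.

3

n − 1 = 1104 = 2^4 · 69, so s = 4 and d = 69.
Base 3: x_0 = 3^69 mod 1105 = 1093. x_0 is neither 1 nor 1104, so continue squaring. x_1 = 1093^2 mod 1105 = 144. x_2 = 144^2 mod 1105 = 846. x_3 = 846^2 mod 1105 = 781. Reached i = s−1 = 3 without hitting −1: 3 is a Miller–Rabin witness and 1105 is composite.
Base 5: x_0 = 5^69 mod 1105 = 915. x_0 is neither 1 nor 1104, so continue squaring. x_1 = 915^2 mod 1105 = 740. x_2 = 740^2 mod 1105 = 625. x_3 = 625^2 mod 1105 = 560. Reached i = s−1 = 3 without hitting −1: 5 is a Miller–Rabin witness and 1105 is composite.
Base 184: x_0 = 184^69 mod 1105 = 369. x_0 is neither 1 nor 1104, so continue squaring. x_1 = 369^2 mod 1105 = 246. x_2 = 246^2 mod 1105 = 846. x_3 = 846^2 mod 1105 = 781. Reached i = s−1 = 3 without hitting −1: 184 is a Miller–Rabin witness and 1105 is composite.
Base 241: x_0 = 241^69 mod 1105 = 736. x_0 is neither 1 nor 1104, so continue squaring. x_1 = 736^2 mod 1105 = 246. x_2 = 246^2 mod 1105 = 846. x_3 = 846^2 mod 1105 = 781. Reached i = s−1 = 3 without hitting −1: 241 is a Miller–Rabin witness and 1105 is composite.
The smallest witness among the given bases is 3.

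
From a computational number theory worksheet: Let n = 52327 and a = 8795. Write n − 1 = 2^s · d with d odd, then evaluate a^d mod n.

n − 1 = 52326 = 2^1 · 26163, so s = 1 and d = 26163.
By repeated squaring, 8795^26163 ≡ 23569 (mod 52327).

23569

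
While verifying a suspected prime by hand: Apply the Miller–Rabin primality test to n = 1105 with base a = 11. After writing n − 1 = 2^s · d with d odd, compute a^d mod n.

n − 1 = 1104 = 2^4 · 69, so s = 4 and d = 69.
11^69 mod 1105 = 996.

996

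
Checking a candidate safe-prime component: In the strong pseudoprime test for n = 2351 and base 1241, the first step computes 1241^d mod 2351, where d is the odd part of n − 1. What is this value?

1

n − 1 = 2350 = 2^1 · 1175, so s = 1 and d = 1175.
1241^1175 mod 2351 = 1.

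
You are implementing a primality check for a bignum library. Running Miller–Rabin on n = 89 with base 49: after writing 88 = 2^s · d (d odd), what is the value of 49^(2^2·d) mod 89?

1

n − 1 = 88 = 2^3 · 11, so s = 3 and d = 11.
x_0 = 49^11 mod 89 = 34.
x_1 = 34^2 mod 89 = 88.
x_2 = 88^2 mod 89 = 1.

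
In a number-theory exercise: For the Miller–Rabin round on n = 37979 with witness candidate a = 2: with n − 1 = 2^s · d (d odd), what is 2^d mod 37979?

9928

n − 1 = 37978 = 2^1 · 18989, so s = 1 and d = 18989.
2^18989 mod 37979 = 9928.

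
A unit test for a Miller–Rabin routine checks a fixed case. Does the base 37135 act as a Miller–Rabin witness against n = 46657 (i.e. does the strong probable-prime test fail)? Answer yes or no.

no

n − 1 = 46656 = 2^6 · 729, so s = 6 and d = 729.
x_0 = 37135^729 mod 46657 = 216.
x_0 is neither 1 nor 46656, so continue squaring.
x_1 = 216^2 mod 46657 = 46656.
x_1 ≡ −1, so 37135 is not a witness.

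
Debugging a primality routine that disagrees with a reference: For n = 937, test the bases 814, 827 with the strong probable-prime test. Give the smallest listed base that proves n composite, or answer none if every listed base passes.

none

n − 1 = 936 = 2^3 · 117, so s = 3 and d = 117.
Base 814: x_0 = 814^117 mod 937 = 14. x_0 is neither 1 nor 936, so continue squaring. x_1 = 14^2 mod 937 = 196. x_2 = 196^2 mod 937 = 936. x_2 ≡ −1, so 814 is not a witness.
Base 827: x_0 = 827^117 mod 937 = 196. x_0 is neither 1 nor 936, so continue squaring. x_1 = 196^2 mod 937 = 936. x_1 ≡ −1, so 827 is not a witness.
No listed base is a witness for 937.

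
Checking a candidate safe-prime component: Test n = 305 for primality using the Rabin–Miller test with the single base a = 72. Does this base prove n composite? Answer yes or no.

n − 1 = 304 = 2^4 · 19, so s = 4 and d = 19.
Repeated squaring mod 305: 72^1 ≡ 72, 72^2 ≡ 304, 72^4 ≡ 1, 72^8 ≡ 1, 72^16 ≡ 1.
19 = 16 + 2 + 1, so 72^19 ≡ 1·304·72 ≡ 233 (mod 305).
x_0 = 72^19 mod 305 = 233.
x_0 is neither 1 nor 304, so continue squaring.
x_1 = 233^2 mod 305 = 304.
x_1 ≡ −1, so 72 is not a witness.

no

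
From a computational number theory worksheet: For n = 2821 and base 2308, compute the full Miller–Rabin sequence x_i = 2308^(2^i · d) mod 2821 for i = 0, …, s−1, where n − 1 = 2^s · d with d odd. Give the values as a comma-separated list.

125, 1520

n − 1 = 2820 = 2^2 · 705, so s = 2 and d = 705.
x_0 = 2308^705 mod 2821 = 125.
x_1 = 125^2 mod 2821 = 1520.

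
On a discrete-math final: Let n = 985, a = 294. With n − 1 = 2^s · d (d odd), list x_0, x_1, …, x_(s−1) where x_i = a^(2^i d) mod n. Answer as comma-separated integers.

n − 1 = 984 = 2^3 · 123, so s = 3 and d = 123.
x_0 = 294^123 mod 985 = 404.
x_1 = 404^2 mod 985 = 691.
x_2 = 691^2 mod 985 = 741.

404, 691, 741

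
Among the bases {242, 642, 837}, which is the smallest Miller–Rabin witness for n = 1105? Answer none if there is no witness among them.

n − 1 = 1104 = 2^4 · 69, so s = 4 and d = 69.
Base 242: x_0 = 242^69 mod 1105 = 242. x_0 is neither 1 nor 1104, so continue squaring. x_1 = 242^2 mod 1105 = 1104. x_1 ≡ −1, so 242 is not a witness.
Base 642: x_0 = 642^69 mod 1105 = 642. x_0 is neither 1 nor 1104, so continue squaring. x_1 = 642^2 mod 1105 = 1104. x_1 ≡ −1, so 642 is not a witness.
Base 837: x_0 = 837^69 mod 1105 = 837. x_0 is neither 1 nor 1104, so continue squaring. x_1 = 837^2 mod 1105 = 1104. x_1 ≡ −1, so 837 is not a witness.
No listed base is a witness for 1105.

none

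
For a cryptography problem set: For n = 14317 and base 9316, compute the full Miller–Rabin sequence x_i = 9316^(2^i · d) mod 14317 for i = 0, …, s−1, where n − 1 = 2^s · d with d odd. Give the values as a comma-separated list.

n − 1 = 14316 = 2^2 · 3579, so s = 2 and d = 3579.
x_0 = 9316^3579 mod 14317 = 1855.
x_1 = 1855^2 mod 14317 = 4945.

1855, 4945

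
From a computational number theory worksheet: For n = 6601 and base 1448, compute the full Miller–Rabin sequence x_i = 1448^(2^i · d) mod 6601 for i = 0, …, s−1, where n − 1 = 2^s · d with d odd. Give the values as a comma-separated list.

4185, 1772, 4509

n − 1 = 6600 = 2^3 · 825, so s = 3 and d = 825.
x_0 = 1448^825 mod 6601 = 4185.
x_1 = 4185^2 mod 6601 = 1772.
x_2 = 1772^2 mod 6601 = 4509.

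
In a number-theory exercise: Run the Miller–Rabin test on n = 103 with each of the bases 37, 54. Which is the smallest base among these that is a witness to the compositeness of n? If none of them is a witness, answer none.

n − 1 = 102 = 2^1 · 51, so s = 1 and d = 51.
Base 37: x_0 = 37^51 mod 103 = 102. x_0 = 102 ≡ −1, so 37 is not a witness.
Base 54: x_0 = 54^51 mod 103 = 102. x_0 = 102 ≡ −1, so 54 is not a witness.
No listed base is a witness for 103.

none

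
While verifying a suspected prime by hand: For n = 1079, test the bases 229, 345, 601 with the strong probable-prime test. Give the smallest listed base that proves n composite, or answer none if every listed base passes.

229

n − 1 = 1078 = 2^1 · 539, so s = 1 and d = 539.
Base 229: x_0 = 229^539 mod 1079 = 941. x_0 ∉ {1, 1078} and s = 1, so 229 is a Miller–Rabin witness and 1079 is composite.
Base 345: x_0 = 345^539 mod 1079 = 886. x_0 ∉ {1, 1078} and s = 1, so 345 is a Miller–Rabin witness and 1079 is composite.
Base 601: x_0 = 601^539 mod 1079 = 802. x_0 ∉ {1, 1078} and s = 1, so 601 is a Miller–Rabin witness and 1079 is composite.
The smallest witness among the given bases is 229.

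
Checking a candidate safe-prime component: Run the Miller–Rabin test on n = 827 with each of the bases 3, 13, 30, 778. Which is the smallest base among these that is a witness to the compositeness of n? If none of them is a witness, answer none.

n − 1 = 826 = 2^1 · 413, so s = 1 and d = 413.
Base 3: x_0 = 3^413 mod 827 = 1. x_0 = 1, so 3 is not a witness.
Base 13: x_0 = 13^413 mod 827 = 826. x_0 = 826 ≡ −1, so 13 is not a witness.
Base 30: x_0 = 30^413 mod 827 = 1. x_0 = 1, so 30 is not a witness.
Base 778: x_0 = 778^413 mod 827 = 826. x_0 = 826 ≡ −1, so 778 is not a witness.
No listed base is a witness for 827.

none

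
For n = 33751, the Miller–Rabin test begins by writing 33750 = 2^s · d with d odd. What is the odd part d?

Halving: 33750 → 16875; 16875 is odd.
So 33750 = 2^1 · 16875.

16875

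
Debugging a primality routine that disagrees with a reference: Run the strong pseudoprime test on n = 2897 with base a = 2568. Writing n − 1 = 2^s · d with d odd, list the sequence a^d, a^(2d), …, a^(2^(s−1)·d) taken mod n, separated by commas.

n − 1 = 2896 = 2^4 · 181, so s = 4 and d = 181.
x_0 = 2568^181 mod 2897 = 2217.
x_1 = 2217^2 mod 2897 = 1777.
x_2 = 1777^2 mod 2897 = 2896.
x_3 = 2896^2 mod 2897 = 1.

2217, 1777, 2896, 1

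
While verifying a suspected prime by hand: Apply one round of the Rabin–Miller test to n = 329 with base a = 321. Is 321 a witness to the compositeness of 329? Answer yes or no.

yes

n − 1 = 328 = 2^3 · 41, so s = 3 and d = 41.
x_0 = 321^41 mod 329 = 167.
x_0 is neither 1 nor 328, so continue squaring.
x_1 = 167^2 mod 329 = 253.
x_2 = 253^2 mod 329 = 183.
Reached i = s−1 = 2 without hitting −1: 321 is a Miller–Rabin witness and 329 is composite.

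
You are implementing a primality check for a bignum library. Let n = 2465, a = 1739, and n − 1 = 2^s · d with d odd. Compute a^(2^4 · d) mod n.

n − 1 = 2464 = 2^5 · 77, so s = 5 and d = 77.
Repeated squaring mod 2465: 1739^1 ≡ 1739, 1739^2 ≡ 2031, 1739^4 ≡ 1016, 1739^8 ≡ 1886, 1739^16 ≡ 1, 1739^32 ≡ 1, 1739^64 ≡ 1.
77 = 64 + 8 + 4 + 1, so 1739^77 ≡ 1·1886·1016·1739 ≡ 1159 (mod 2465).
x_0 = 1159.
x_1 = 1159^2 mod 2465 = 2321.
x_2 = 2321^2 mod 2465 = 1016.
x_3 = 1016^2 mod 2465 = 1886.
x_4 = 1886^2 mod 2465 = 1.

1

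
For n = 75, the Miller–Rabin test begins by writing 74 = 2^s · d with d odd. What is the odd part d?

37

Halving: 74 → 37; 37 is odd.
So 74 = 2^1 · 37.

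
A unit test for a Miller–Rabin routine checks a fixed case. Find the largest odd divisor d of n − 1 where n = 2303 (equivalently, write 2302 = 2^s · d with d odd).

1151

Halving: 2302 → 1151; 1151 is odd.
So 2302 = 2^1 · 1151.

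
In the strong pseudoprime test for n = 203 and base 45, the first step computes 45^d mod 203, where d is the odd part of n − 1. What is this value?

152

n − 1 = 202 = 2^1 · 101, so s = 1 and d = 101.
45^101 mod 203 = 152.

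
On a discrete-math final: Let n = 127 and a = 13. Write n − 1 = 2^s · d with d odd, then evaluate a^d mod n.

1

n − 1 = 126 = 2^1 · 63, so s = 1 and d = 63.
13^63 mod 127 = 1.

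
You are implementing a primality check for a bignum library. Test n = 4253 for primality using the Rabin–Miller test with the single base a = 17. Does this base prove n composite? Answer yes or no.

no

n − 1 = 4252 = 2^2 · 1063, so s = 2 and d = 1063.
By repeated squaring, 17^1063 ≡ 3692 (mod 4253).
x_0 = 17^1063 mod 4253 = 3692.
x_0 is neither 1 nor 4252, so continue squaring.
x_1 = 3692^2 mod 4253 = 4252.
x_1 ≡ −1, so 17 is not a witness.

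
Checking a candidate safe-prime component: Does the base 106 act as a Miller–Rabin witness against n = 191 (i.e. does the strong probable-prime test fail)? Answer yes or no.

no

n − 1 = 190 = 2^1 · 95, so s = 1 and d = 95.
x_0 = 106^95 mod 191 = 190.
x_0 = 190 ≡ −1, so 106 is not a witness.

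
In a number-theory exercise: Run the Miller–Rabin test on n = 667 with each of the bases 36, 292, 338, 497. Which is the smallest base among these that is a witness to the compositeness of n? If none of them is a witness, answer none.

36

n − 1 = 666 = 2^1 · 333, so s = 1 and d = 333.
Base 36: x_0 = 36^333 mod 667 = 81. x_0 ∉ {1, 666} and s = 1, so 36 is a Miller–Rabin witness and 667 is composite.
Base 292: x_0 = 292^333 mod 667 = 301. x_0 ∉ {1, 666} and s = 1, so 292 is a Miller–Rabin witness and 667 is composite.
Base 338: x_0 = 338^333 mod 667 = 2. x_0 ∉ {1, 666} and s = 1, so 338 is a Miller–Rabin witness and 667 is composite.
Base 497: x_0 = 497^333 mod 667 = 237. x_0 ∉ {1, 666} and s = 1, so 497 is a Miller–Rabin witness and 667 is composite.
The smallest witness among the given bases is 36.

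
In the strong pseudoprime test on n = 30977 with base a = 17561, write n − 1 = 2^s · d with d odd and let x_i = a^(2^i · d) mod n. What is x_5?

n − 1 = 30976 = 2^8 · 121, so s = 8 and d = 121.
x_0 = 17561^121 mod 30977 = 17049.
x_1 = 17049^2 mod 30977 = 11210.
x_2 = 11210^2 mod 30977 = 21388.
x_3 = 21388^2 mod 30977 = 9185.
x_4 = 9185^2 mod 30977 = 13854.
x_5 = 13854^2 mod 30977 = 30801.

30801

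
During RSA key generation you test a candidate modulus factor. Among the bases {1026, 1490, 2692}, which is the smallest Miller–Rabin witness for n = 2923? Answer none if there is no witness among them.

n − 1 = 2922 = 2^1 · 1461, so s = 1 and d = 1461.
Base 1026: x_0 = 1026^1461 mod 2923 = 2922. x_0 = 2922 ≡ −1, so 1026 is not a witness.
Base 1490: x_0 = 1490^1461 mod 2923 = 2665. x_0 ∉ {1, 2922} and s = 1, so 1490 is a Miller–Rabin witness and 2923 is composite.
Base 2692: x_0 = 2692^1461 mod 2923 = 2046. x_0 ∉ {1, 2922} and s = 1, so 2692 is a Miller–Rabin witness and 2923 is composite.
The smallest witness among the given bases is 1490.

1490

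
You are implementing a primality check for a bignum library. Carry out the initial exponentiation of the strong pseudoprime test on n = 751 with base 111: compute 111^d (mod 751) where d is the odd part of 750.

n − 1 = 750 = 2^1 · 375, so s = 1 and d = 375.
By repeated squaring, 111^375 ≡ 750 (mod 751).

750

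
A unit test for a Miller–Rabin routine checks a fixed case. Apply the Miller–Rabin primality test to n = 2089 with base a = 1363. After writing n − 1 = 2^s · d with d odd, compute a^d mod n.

1

n − 1 = 2088 = 2^3 · 261, so s = 3 and d = 261.
1363^261 mod 2089 = 1.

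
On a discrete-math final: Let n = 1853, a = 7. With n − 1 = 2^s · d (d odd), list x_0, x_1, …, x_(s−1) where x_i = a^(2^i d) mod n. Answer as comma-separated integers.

1093, 1317

n − 1 = 1852 = 2^2 · 463, so s = 2 and d = 463.
x_0 = 7^463 mod 1853 = 1093.
x_1 = 1093^2 mod 1853 = 1317.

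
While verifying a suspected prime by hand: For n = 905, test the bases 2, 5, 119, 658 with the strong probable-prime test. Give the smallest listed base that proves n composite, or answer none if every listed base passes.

2

n − 1 = 904 = 2^3 · 113, so s = 3 and d = 113.
Base 2: x_0 = 2^113 mod 905 = 742. x_0 is neither 1 nor 904, so continue squaring. x_1 = 742^2 mod 905 = 324. x_2 = 324^2 mod 905 = 901. Reached i = s−1 = 2 without hitting −1: 2 is a Miller–Rabin witness and 905 is composite.
Base 5: x_0 = 5^113 mod 905 = 570. x_0 is neither 1 nor 904, so continue squaring. x_1 = 570^2 mod 905 = 5. x_2 = 5^2 mod 905 = 25. Reached i = s−1 = 2 without hitting −1: 5 is a Miller–Rabin witness and 905 is composite.
Base 119: x_0 = 119^113 mod 905 = 659. x_0 is neither 1 nor 904, so continue squaring. x_1 = 659^2 mod 905 = 786. x_2 = 786^2 mod 905 = 586. Reached i = s−1 = 2 without hitting −1: 119 is a Miller–Rabin witness and 905 is composite.
Base 658: x_0 = 658^113 mod 905 = 118. x_0 is neither 1 nor 904, so continue squaring. x_1 = 118^2 mod 905 = 349. x_2 = 349^2 mod 905 = 531. Reached i = s−1 = 2 without hitting −1: 658 is a Miller–Rabin witness and 905 is composite.
The smallest witness among the given bases is 2.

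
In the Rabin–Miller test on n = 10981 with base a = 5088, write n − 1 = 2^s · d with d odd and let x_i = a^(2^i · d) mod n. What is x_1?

n − 1 = 10980 = 2^2 · 2745, so s = 2 and d = 2745.
Repeated squaring mod 10981: 5088^1 ≡ 5088, 5088^2 ≡ 5527, 5088^4 ≡ 9568, 5088^8 ≡ 9008, 5088^16 ≡ 5455, 5088^32 ≡ 9496, 5088^64 ≡ 9025, 5088^128 ≡ 4548, 5088^256 ≡ 7081, 5088^512 ≡ 1315, 5088^1024 ≡ 5208, 5088^2048 ≡ 194.
2745 = 2048 + 512 + 128 + 32 + 16 + 8 + 1, so 5088^2745 ≡ 194·1315·4548·9496·5455·9008·5088 ≡ 4197 (mod 10981).
x_0 = 4197.
x_1 = 4197^2 mod 10981 = 1285.

1285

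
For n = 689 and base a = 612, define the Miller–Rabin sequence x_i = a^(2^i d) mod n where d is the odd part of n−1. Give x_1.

599

n − 1 = 688 = 2^4 · 43, so s = 4 and d = 43.
x_0 = 612^43 mod 689 = 534.
x_1 = 534^2 mod 689 = 599.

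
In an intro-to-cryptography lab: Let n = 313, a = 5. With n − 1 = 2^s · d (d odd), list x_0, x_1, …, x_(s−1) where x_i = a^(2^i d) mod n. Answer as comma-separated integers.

188, 288, 312

n − 1 = 312 = 2^3 · 39, so s = 3 and d = 39.
x_0 = 5^39 mod 313 = 188.
x_1 = 188^2 mod 313 = 288.
x_2 = 288^2 mod 313 = 312.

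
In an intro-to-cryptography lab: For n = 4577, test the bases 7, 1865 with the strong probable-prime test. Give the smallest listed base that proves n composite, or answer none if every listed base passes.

n − 1 = 4576 = 2^5 · 143, so s = 5 and d = 143.
Base 7: x_0 = 7^143 mod 4577 = 1356. x_0 is neither 1 nor 4576, so continue squaring. x_1 = 1356^2 mod 4577 = 3359. x_2 = 3359^2 mod 4577 = 576. x_3 = 576^2 mod 4577 = 2232. x_4 = 2232^2 mod 4577 = 2048. Reached i = s−1 = 4 without hitting −1: 7 is a Miller–Rabin witness and 4577 is composite.
Base 1865: x_0 = 1865^143 mod 4577 = 3382. x_0 is neither 1 nor 4576, so continue squaring. x_1 = 3382^2 mod 4577 = 1. x_1 = 1 but x_0 ≠ ±1, a nontrivial square root of 1 — 1865 is a witness and 4577 is composite.
The smallest witness among the given bases is 7.

7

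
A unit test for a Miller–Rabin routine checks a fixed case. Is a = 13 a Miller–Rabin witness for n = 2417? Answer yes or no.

no

n − 1 = 2416 = 2^4 · 151, so s = 4 and d = 151.
x_0 = 13^151 mod 2417 = 1205.
x_0 is neither 1 nor 2416, so continue squaring.
x_1 = 1205^2 mod 2417 = 1825.
x_2 = 1825^2 mod 2417 = 2416.
x_2 ≡ −1, so 13 is not a witness.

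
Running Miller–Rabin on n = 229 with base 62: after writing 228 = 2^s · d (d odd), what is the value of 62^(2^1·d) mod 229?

n − 1 = 228 = 2^2 · 57, so s = 2 and d = 57.
By repeated squaring, 62^57 ≡ 228 (mod 229).
x_0 = 228.
x_1 = 228^2 mod 229 = 1.

1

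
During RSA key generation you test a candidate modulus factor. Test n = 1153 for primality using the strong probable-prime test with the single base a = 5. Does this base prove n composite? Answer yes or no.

no

n − 1 = 1152 = 2^7 · 9, so s = 7 and d = 9.
x_0 = 5^9 mod 1153 = 1096.
x_0 is neither 1 nor 1152, so continue squaring.
x_1 = 1096^2 mod 1153 = 943.
x_2 = 943^2 mod 1153 = 286.
x_3 = 286^2 mod 1153 = 1086.
x_4 = 1086^2 mod 1153 = 1030.
x_5 = 1030^2 mod 1153 = 140.
x_6 = 140^2 mod 1153 = 1152.
x_6 ≡ −1, so 5 is not a witness.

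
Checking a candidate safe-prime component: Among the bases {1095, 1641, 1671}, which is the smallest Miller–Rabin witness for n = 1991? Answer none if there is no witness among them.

n − 1 = 1990 = 2^1 · 995, so s = 1 and d = 995.
Base 1095: x_0 = 1095^995 mod 1991 = 43. x_0 ∉ {1, 1990} and s = 1, so 1095 is a Miller–Rabin witness and 1991 is composite.
Base 1641: x_0 = 1641^995 mod 1991 = 681. x_0 ∉ {1, 1990} and s = 1, so 1641 is a Miller–Rabin witness and 1991 is composite.
Base 1671: x_0 = 1671^995 mod 1991 = 725. x_0 ∉ {1, 1990} and s = 1, so 1671 is a Miller–Rabin witness and 1991 is composite.
The smallest witness among the given bases is 1095.

1095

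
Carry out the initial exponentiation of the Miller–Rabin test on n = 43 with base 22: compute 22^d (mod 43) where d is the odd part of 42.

n − 1 = 42 = 2^1 · 21, so s = 1 and d = 21.
By repeated squaring, 22^21 ≡ 42 (mod 43).

42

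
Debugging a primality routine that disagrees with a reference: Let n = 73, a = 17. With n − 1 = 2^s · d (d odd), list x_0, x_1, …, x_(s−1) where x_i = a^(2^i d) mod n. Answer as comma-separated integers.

n − 1 = 72 = 2^3 · 9, so s = 3 and d = 9.
x_0 = 17^9 mod 73 = 63.
x_1 = 63^2 mod 73 = 27.
x_2 = 27^2 mod 73 = 72.

63, 27, 72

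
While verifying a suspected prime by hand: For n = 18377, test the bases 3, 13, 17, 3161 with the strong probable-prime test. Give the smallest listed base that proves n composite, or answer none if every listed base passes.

n − 1 = 18376 = 2^3 · 2297, so s = 3 and d = 2297.
Base 3: x_0 = 3^2297 mod 18377 = 524. x_0 is neither 1 nor 18376, so continue squaring. x_1 = 524^2 mod 18377 = 17298. x_2 = 17298^2 mod 18377 = 6490. Reached i = s−1 = 2 without hitting −1: 3 is a Miller–Rabin witness and 18377 is composite.
Base 13: x_0 = 13^2297 mod 18377 = 14378. x_0 is neither 1 nor 18376, so continue squaring. x_1 = 14378^2 mod 18377 = 4011. x_2 = 4011^2 mod 18377 = 8246. Reached i = s−1 = 2 without hitting −1: 13 is a Miller–Rabin witness and 18377 is composite.
Base 17: x_0 = 17^2297 mod 18377 = 13991. x_0 is neither 1 nor 18376, so continue squaring. x_1 = 13991^2 mod 18377 = 14654. x_2 = 14654^2 mod 18377 = 4471. Reached i = s−1 = 2 without hitting −1: 17 is a Miller–Rabin witness and 18377 is composite.
Base 3161: x_0 = 3161^2297 mod 18377 = 14211. x_0 is neither 1 nor 18376, so continue squaring. x_1 = 14211^2 mod 18377 = 7668. x_2 = 7668^2 mod 18377 = 10201. Reached i = s−1 = 2 without hitting −1: 3161 is a Miller–Rabin witness and 18377 is composite.
The smallest witness among the given bases is 3.

3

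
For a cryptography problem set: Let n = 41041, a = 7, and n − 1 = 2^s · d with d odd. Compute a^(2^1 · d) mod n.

n − 1 = 41040 = 2^4 · 2565, so s = 4 and d = 2565.
x_0 = 7^2565 mod 41041 = 1022.
x_1 = 1022^2 mod 41041 = 18459.

18459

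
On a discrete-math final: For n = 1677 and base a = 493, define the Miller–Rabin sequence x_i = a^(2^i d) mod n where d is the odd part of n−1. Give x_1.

n − 1 = 1676 = 2^2 · 419, so s = 2 and d = 419.
x_0 = 493^419 mod 1677 = 415.
x_1 = 415^2 mod 1677 = 1171.

1171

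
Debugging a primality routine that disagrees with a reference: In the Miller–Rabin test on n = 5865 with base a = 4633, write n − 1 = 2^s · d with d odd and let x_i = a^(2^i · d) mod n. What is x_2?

4606

n − 1 = 5864 = 2^3 · 733, so s = 3 and d = 733.
x_0 = 4633^733 mod 5865 = 2728.
x_1 = 2728^2 mod 5865 = 5164.
x_2 = 5164^2 mod 5865 = 4606.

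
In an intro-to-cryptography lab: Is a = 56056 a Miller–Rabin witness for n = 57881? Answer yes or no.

n − 1 = 57880 = 2^3 · 7235, so s = 3 and d = 7235.
By repeated squaring, 56056^7235 ≡ 5976 (mod 57881).
x_0 = 56056^7235 mod 57881 = 5976.
x_0 is neither 1 nor 57880, so continue squaring.
x_1 = 5976^2 mod 57881 = 57880.
x_1 ≡ −1, so 56056 is not a witness.

no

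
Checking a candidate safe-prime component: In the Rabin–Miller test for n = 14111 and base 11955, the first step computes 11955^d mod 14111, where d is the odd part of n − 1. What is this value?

8183

n − 1 = 14110 = 2^1 · 7055, so s = 1 and d = 7055.
11955^7055 mod 14111 = 8183.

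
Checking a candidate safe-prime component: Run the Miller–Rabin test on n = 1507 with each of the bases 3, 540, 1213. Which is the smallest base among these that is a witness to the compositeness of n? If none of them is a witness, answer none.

n − 1 = 1506 = 2^1 · 753, so s = 1 and d = 753.
Base 3: x_0 = 3^753 mod 1507 = 1127. x_0 ∉ {1, 1506} and s = 1, so 3 is a Miller–Rabin witness and 1507 is composite.
Base 540: x_0 = 540^753 mod 1507 = 386. x_0 ∉ {1, 1506} and s = 1, so 540 is a Miller–Rabin witness and 1507 is composite.
Base 1213: x_0 = 1213^753 mod 1507 = 1050. x_0 ∉ {1, 1506} and s = 1, so 1213 is a Miller–Rabin witness and 1507 is composite.
The smallest witness among the given bases is 3.

3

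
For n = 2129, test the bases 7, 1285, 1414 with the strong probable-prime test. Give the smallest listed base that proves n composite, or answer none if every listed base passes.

none

n − 1 = 2128 = 2^4 · 133, so s = 4 and d = 133.
Base 7: x_0 = 7^133 mod 2129 = 846. x_0 is neither 1 nor 2128, so continue squaring. x_1 = 846^2 mod 2129 = 372. x_2 = 372^2 mod 2129 = 2128. x_2 ≡ −1, so 7 is not a witness.
Base 1285: x_0 = 1285^133 mod 2129 = 846. x_0 is neither 1 nor 2128, so continue squaring. x_1 = 846^2 mod 2129 = 372. x_2 = 372^2 mod 2129 = 2128. x_2 ≡ −1, so 1285 is not a witness.
Base 1414: x_0 = 1414^133 mod 2129 = 2024. x_0 is neither 1 nor 2128, so continue squaring. x_1 = 2024^2 mod 2129 = 380. x_2 = 380^2 mod 2129 = 1757. x_3 = 1757^2 mod 2129 = 2128. x_3 ≡ −1, so 1414 is not a witness.
No listed base is a witness for 2129.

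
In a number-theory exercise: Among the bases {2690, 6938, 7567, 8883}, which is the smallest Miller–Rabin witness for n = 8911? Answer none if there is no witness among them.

6938

n − 1 = 8910 = 2^1 · 4455, so s = 1 and d = 4455.
Base 2690: x_0 = 2690^4455 mod 8911 = 1. x_0 = 1, so 2690 is not a witness.
Base 6938: x_0 = 6938^4455 mod 8911 = 6098. x_0 ∉ {1, 8910} and s = 1, so 6938 is a Miller–Rabin witness and 8911 is composite.
Base 7567: x_0 = 7567^4455 mod 8911 = 1540. x_0 ∉ {1, 8910} and s = 1, so 7567 is a Miller–Rabin witness and 8911 is composite.
Base 8883: x_0 = 8883^4455 mod 8911 = 7371. x_0 ∉ {1, 8910} and s = 1, so 8883 is a Miller–Rabin witness and 8911 is composite.
The smallest witness among the given bases is 6938.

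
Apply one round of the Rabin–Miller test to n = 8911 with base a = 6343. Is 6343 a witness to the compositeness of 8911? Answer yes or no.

yes

n − 1 = 8910 = 2^1 · 4455, so s = 1 and d = 4455.
x_0 = 6343^4455 mod 8911 = 267.
x_0 ∉ {1, 8910} and s = 1, so 6343 is a Miller–Rabin witness and 8911 is composite.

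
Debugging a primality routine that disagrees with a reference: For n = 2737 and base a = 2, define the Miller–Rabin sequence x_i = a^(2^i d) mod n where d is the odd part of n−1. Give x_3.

n − 1 = 2736 = 2^4 · 171, so s = 4 and d = 171.
x_0 = 2^171 mod 2737 = 1674.
x_1 = 1674^2 mod 2737 = 2325.
x_2 = 2325^2 mod 2737 = 50.
x_3 = 50^2 mod 2737 = 2500.

2500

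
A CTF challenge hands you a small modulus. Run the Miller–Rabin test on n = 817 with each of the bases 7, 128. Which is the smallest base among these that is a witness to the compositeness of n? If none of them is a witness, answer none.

n − 1 = 816 = 2^4 · 51, so s = 4 and d = 51.
Base 7: x_0 = 7^51 mod 817 = 343. x_0 is neither 1 nor 816, so continue squaring. x_1 = 343^2 mod 817 = 1. x_1 = 1 but x_0 ≠ ±1, a nontrivial square root of 1 — 7 is a witness and 817 is composite.
Base 128: x_0 = 128^51 mod 817 = 601. x_0 is neither 1 nor 816, so continue squaring. x_1 = 601^2 mod 817 = 87. x_2 = 87^2 mod 817 = 216. x_3 = 216^2 mod 817 = 87. Reached i = s−1 = 3 without hitting −1: 128 is a Miller–Rabin witness and 817 is composite.
The smallest witness among the given bases is 7.

7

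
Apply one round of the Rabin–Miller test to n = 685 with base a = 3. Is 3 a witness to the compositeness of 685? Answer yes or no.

n − 1 = 684 = 2^2 · 171, so s = 2 and d = 171.
Repeated squaring mod 685: 3^1 ≡ 3, 3^2 ≡ 9, 3^4 ≡ 81, 3^8 ≡ 396, 3^16 ≡ 636, 3^32 ≡ 346, 3^64 ≡ 526, 3^128 ≡ 621.
171 = 128 + 32 + 8 + 2 + 1, so 3^171 ≡ 621·346·396·9·3 ≡ 437 (mod 685).
x_0 = 3^171 mod 685 = 437.
x_0 is neither 1 nor 684, so continue squaring.
x_1 = 437^2 mod 685 = 539.
Reached i = s−1 = 1 without hitting −1: 3 is a Miller–Rabin witness and 685 is composite.

yes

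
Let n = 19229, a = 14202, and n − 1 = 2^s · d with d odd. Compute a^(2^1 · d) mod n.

13630

n − 1 = 19228 = 2^2 · 4807, so s = 2 and d = 4807.
Repeated squaring mod 19229: 14202^1 ≡ 14202, 14202^2 ≡ 3823, 14202^4 ≡ 1289, 14202^8 ≡ 7827, 14202^16 ≡ 17564, 14202^32 ≡ 3249, 14202^64 ≡ 18509, 14202^128 ≡ 18446, 14202^256 ≡ 16990, 14202^512 ≡ 13581, 14202^1024 ≡ 18222, 14202^2048 ≡ 14141, 14202^4096 ≡ 5510.
4807 = 4096 + 512 + 128 + 64 + 4 + 2 + 1, so 14202^4807 ≡ 5510·13581·18446·18509·1289·3823·14202 ≡ 6201 (mod 19229).
x_0 = 6201.
x_1 = 6201^2 mod 19229 = 13630.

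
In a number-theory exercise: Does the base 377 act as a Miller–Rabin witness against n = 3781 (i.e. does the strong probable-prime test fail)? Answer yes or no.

n − 1 = 3780 = 2^2 · 945, so s = 2 and d = 945.
Repeated squaring mod 3781: 377^1 ≡ 377, 377^2 ≡ 2232, 377^4 ≡ 2247, 377^8 ≡ 1374, 377^16 ≡ 1157, 377^32 ≡ 175, 377^64 ≡ 377, 377^128 ≡ 2232, 377^256 ≡ 2247, 377^512 ≡ 1374.
945 = 512 + 256 + 128 + 32 + 16 + 1, so 377^945 ≡ 1374·2247·2232·175·1157·377 ≡ 1 (mod 3781).
x_0 = 377^945 mod 3781 = 1.
x_0 = 1, so 377 is not a witness.

no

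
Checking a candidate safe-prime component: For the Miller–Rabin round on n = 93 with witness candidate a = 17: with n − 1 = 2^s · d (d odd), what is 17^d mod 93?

44

n − 1 = 92 = 2^2 · 23, so s = 2 and d = 23.
Repeated squaring mod 93: 17^1 ≡ 17, 17^2 ≡ 10, 17^4 ≡ 7, 17^8 ≡ 49, 17^16 ≡ 76.
23 = 16 + 4 + 2 + 1, so 17^23 ≡ 76·7·10·17 ≡ 44 (mod 93).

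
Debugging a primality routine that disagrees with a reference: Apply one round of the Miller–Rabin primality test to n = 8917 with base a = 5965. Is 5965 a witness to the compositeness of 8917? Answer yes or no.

n − 1 = 8916 = 2^2 · 2229, so s = 2 and d = 2229.
x_0 = 5965^2229 mod 8917 = 7776.
x_0 is neither 1 nor 8916, so continue squaring.
x_1 = 7776^2 mod 8917 = 8916.
x_1 ≡ −1, so 5965 is not a witness.

no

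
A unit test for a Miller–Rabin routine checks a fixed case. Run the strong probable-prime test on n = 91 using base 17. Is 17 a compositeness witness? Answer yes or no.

n − 1 = 90 = 2^1 · 45, so s = 1 and d = 45.
By repeated squaring, 17^45 ≡ 90 (mod 91).
x_0 = 17^45 mod 91 = 90.
x_0 = 90 ≡ −1, so 17 is not a witness.

no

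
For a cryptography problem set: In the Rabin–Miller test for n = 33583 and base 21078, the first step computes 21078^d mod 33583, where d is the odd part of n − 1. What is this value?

23179

n − 1 = 33582 = 2^1 · 16791, so s = 1 and d = 16791.
21078^16791 mod 33583 = 23179.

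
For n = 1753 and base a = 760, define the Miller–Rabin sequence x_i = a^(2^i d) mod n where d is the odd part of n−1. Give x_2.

n − 1 = 1752 = 2^3 · 219, so s = 3 and d = 219.
By repeated squaring, 760^219 ≡ 1264 (mod 1753).
x_0 = 1264.
x_1 = 1264^2 mod 1753 = 713.
x_2 = 713^2 mod 1753 = 1752.

1752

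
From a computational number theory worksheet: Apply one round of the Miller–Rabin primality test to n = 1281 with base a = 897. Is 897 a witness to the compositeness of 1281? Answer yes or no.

n − 1 = 1280 = 2^8 · 5, so s = 8 and d = 5.
By repeated squaring, 897^5 ≡ 456 (mod 1281).
x_0 = 897^5 mod 1281 = 456.
x_0 is neither 1 nor 1280, so continue squaring.
x_1 = 456^2 mod 1281 = 414.
x_2 = 414^2 mod 1281 = 1023.
x_3 = 1023^2 mod 1281 = 1233.
x_4 = 1233^2 mod 1281 = 1023.
x_5 = 1023^2 mod 1281 = 1233.
x_6 = 1233^2 mod 1281 = 1023.
x_7 = 1023^2 mod 1281 = 1233.
Reached i = s−1 = 7 without hitting −1: 897 is a Miller–Rabin witness and 1281 is composite.

yes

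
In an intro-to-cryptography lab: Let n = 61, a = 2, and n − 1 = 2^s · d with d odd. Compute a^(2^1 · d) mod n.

n − 1 = 60 = 2^2 · 15, so s = 2 and d = 15.
x_0 = 2^15 mod 61 = 11.
x_1 = 11^2 mod 61 = 60.

60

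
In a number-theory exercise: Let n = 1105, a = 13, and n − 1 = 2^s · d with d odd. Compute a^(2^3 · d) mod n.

936

n − 1 = 1104 = 2^4 · 69, so s = 4 and d = 69.
Repeated squaring mod 1105: 13^1 ≡ 13, 13^2 ≡ 169, 13^4 ≡ 936, 13^8 ≡ 936, 13^16 ≡ 936, 13^32 ≡ 936, 13^64 ≡ 936.
69 = 64 + 4 + 1, so 13^69 ≡ 936·936·13 ≡ 13 (mod 1105).
x_0 = 13.
x_1 = 13^2 mod 1105 = 169.
x_2 = 169^2 mod 1105 = 936.
x_3 = 936^2 mod 1105 = 936.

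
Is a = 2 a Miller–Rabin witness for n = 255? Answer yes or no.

yes

n − 1 = 254 = 2^1 · 127, so s = 1 and d = 127.
Repeated squaring mod 255: 2^1 ≡ 2, 2^2 ≡ 4, 2^4 ≡ 16, 2^8 ≡ 1, 2^16 ≡ 1, 2^32 ≡ 1, 2^64 ≡ 1.
127 = 64 + 32 + 16 + 8 + 4 + 2 + 1, so 2^127 ≡ 1·1·1·1·16·4·2 ≡ 128 (mod 255).
x_0 = 2^127 mod 255 = 128.
x_0 ∉ {1, 254} and s = 1, so 2 is a Miller–Rabin witness and 255 is composite.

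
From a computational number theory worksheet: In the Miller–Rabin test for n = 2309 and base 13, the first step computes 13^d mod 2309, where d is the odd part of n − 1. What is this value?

n − 1 = 2308 = 2^2 · 577, so s = 2 and d = 577.
13^577 mod 2309 = 688.

688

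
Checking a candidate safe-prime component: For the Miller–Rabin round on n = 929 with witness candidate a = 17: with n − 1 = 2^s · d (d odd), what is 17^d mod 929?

228

n − 1 = 928 = 2^5 · 29, so s = 5 and d = 29.
Repeated squaring mod 929: 17^1 ≡ 17, 17^2 ≡ 289, 17^4 ≡ 840, 17^8 ≡ 489, 17^16 ≡ 368.
29 = 16 + 8 + 4 + 1, so 17^29 ≡ 368·489·840·17 ≡ 228 (mod 929).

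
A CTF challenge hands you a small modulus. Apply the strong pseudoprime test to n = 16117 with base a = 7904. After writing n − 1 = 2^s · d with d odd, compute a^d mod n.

538

n − 1 = 16116 = 2^2 · 4029, so s = 2 and d = 4029.
Repeated squaring mod 16117: 7904^1 ≡ 7904, 7904^2 ≡ 3724, 7904^4 ≡ 7556, 7904^8 ≡ 6722, 7904^16 ≡ 9333, 7904^32 ≡ 8621, 7904^64 ≡ 6154, 7904^128 ≡ 12883, 7904^256 ≡ 14940, 7904^512 ≡ 15384, 7904^1024 ≡ 5428, 7904^2048 ≡ 1308.
4029 = 2048 + 1024 + 512 + 256 + 128 + 32 + 16 + 8 + 4 + 1, so 7904^4029 ≡ 1308·5428·15384·14940·12883·8621·9333·6722·7556·7904 ≡ 538 (mod 16117).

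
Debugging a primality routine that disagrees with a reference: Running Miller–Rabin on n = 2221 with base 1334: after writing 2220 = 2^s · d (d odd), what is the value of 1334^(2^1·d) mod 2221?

n − 1 = 2220 = 2^2 · 555, so s = 2 and d = 555.
Repeated squaring mod 2221: 1334^1 ≡ 1334, 1334^2 ≡ 535, 1334^4 ≡ 1937, 1334^8 ≡ 700, 1334^16 ≡ 1380, 1334^32 ≡ 1003, 1334^64 ≡ 2117, 1334^128 ≡ 1932, 1334^256 ≡ 1344, 1334^512 ≡ 663.
555 = 512 + 32 + 8 + 2 + 1, so 1334^555 ≡ 663·1003·700·535·1334 ≡ 1 (mod 2221).
x_0 = 1.
x_1 = 1^2 mod 2221 = 1.

1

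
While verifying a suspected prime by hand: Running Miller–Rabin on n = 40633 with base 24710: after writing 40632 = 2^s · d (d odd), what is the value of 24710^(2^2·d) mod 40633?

n − 1 = 40632 = 2^3 · 5079, so s = 3 and d = 5079.
x_0 = 24710^5079 mod 40633 = 20855.
x_1 = 20855^2 mod 40633 = 36026.
x_2 = 36026^2 mod 40633 = 14023.

14023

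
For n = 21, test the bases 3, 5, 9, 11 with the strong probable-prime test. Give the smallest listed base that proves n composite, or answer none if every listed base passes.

3

n − 1 = 20 = 2^2 · 5, so s = 2 and d = 5.
Base 3: x_0 = 3^5 mod 21 = 12. x_0 is neither 1 nor 20, so continue squaring. x_1 = 12^2 mod 21 = 18. Reached i = s−1 = 1 without hitting −1: 3 is a Miller–Rabin witness and 21 is composite.
Base 5: x_0 = 5^5 mod 21 = 17. x_0 is neither 1 nor 20, so continue squaring. x_1 = 17^2 mod 21 = 16. Reached i = s−1 = 1 without hitting −1: 5 is a Miller–Rabin witness and 21 is composite.
Base 9: x_0 = 9^5 mod 21 = 18. x_0 is neither 1 nor 20, so continue squaring. x_1 = 18^2 mod 21 = 9. Reached i = s−1 = 1 without hitting −1: 9 is a Miller–Rabin witness and 21 is composite.
Base 11: x_0 = 11^5 mod 21 = 2. x_0 is neither 1 nor 20, so continue squaring. x_1 = 2^2 mod 21 = 4. Reached i = s−1 = 1 without hitting −1: 11 is a Miller–Rabin witness and 21 is composite.
The smallest witness among the given bases is 3.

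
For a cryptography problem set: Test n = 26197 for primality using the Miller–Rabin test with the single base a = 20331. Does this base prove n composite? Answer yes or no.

no

n − 1 = 26196 = 2^2 · 6549, so s = 2 and d = 6549.
x_0 = 20331^6549 mod 26197 = 26196.
x_0 = 26196 ≡ −1, so 20331 is not a witness.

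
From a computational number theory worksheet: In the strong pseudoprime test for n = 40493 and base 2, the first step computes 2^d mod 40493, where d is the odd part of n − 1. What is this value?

n − 1 = 40492 = 2^2 · 10123, so s = 2 and d = 10123.
Repeated squaring mod 40493: 2^1 ≡ 2, 2^2 ≡ 4, 2^4 ≡ 16, 2^8 ≡ 256, 2^16 ≡ 25043, 2^32 ≡ 36758, 2^64 ≡ 20633, 2^128 ≡ 17780, 2^256 ≡ 40042, 2^512 ≡ 936, 2^1024 ≡ 25743, 2^2048 ≡ 34104, 2^4096 ≡ 2377, 2^8192 ≡ 21602.
10123 = 8192 + 1024 + 512 + 256 + 128 + 8 + 2 + 1, so 2^10123 ≡ 21602·25743·936·40042·17780·256·4·2 ≡ 7205 (mod 40493).

7205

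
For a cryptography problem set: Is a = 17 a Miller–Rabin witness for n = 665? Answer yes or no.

yes

n − 1 = 664 = 2^3 · 83, so s = 3 and d = 83.
Repeated squaring mod 665: 17^1 ≡ 17, 17^2 ≡ 289, 17^4 ≡ 396, 17^8 ≡ 541, 17^16 ≡ 81, 17^32 ≡ 576, 17^64 ≡ 606.
83 = 64 + 16 + 2 + 1, so 17^83 ≡ 606·81·289·17 ≡ 593 (mod 665).
x_0 = 17^83 mod 665 = 593.
x_0 is neither 1 nor 664, so continue squaring.
x_1 = 593^2 mod 665 = 529.
x_2 = 529^2 mod 665 = 541.
Reached i = s−1 = 2 without hitting −1: 17 is a Miller–Rabin witness and 665 is composite.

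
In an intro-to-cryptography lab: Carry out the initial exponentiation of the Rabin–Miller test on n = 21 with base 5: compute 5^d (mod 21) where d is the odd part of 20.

n − 1 = 20 = 2^2 · 5, so s = 2 and d = 5.
5^5 mod 21 = 17.

17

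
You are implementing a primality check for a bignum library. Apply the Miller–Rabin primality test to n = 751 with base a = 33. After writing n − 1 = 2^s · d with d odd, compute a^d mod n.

1

n − 1 = 750 = 2^1 · 375, so s = 1 and d = 375.
Repeated squaring mod 751: 33^1 ≡ 33, 33^2 ≡ 338, 33^4 ≡ 92, 33^8 ≡ 203, 33^16 ≡ 655, 33^32 ≡ 204, 33^64 ≡ 311, 33^128 ≡ 593, 33^256 ≡ 181.
375 = 256 + 64 + 32 + 16 + 4 + 2 + 1, so 33^375 ≡ 181·311·204·655·92·338·33 ≡ 1 (mod 751).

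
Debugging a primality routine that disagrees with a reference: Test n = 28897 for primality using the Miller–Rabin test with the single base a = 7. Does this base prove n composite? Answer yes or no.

n − 1 = 28896 = 2^5 · 903, so s = 5 and d = 903.
x_0 = 7^903 mod 28897 = 15402.
x_0 is neither 1 nor 28896, so continue squaring.
x_1 = 15402^2 mod 28897 = 6131.
x_2 = 6131^2 mod 28897 = 23061.
x_3 = 23061^2 mod 28897 = 18230.
x_4 = 18230^2 mod 28897 = 17400.
Reached i = s−1 = 4 without hitting −1: 7 is a Miller–Rabin witness and 28897 is composite.

yes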